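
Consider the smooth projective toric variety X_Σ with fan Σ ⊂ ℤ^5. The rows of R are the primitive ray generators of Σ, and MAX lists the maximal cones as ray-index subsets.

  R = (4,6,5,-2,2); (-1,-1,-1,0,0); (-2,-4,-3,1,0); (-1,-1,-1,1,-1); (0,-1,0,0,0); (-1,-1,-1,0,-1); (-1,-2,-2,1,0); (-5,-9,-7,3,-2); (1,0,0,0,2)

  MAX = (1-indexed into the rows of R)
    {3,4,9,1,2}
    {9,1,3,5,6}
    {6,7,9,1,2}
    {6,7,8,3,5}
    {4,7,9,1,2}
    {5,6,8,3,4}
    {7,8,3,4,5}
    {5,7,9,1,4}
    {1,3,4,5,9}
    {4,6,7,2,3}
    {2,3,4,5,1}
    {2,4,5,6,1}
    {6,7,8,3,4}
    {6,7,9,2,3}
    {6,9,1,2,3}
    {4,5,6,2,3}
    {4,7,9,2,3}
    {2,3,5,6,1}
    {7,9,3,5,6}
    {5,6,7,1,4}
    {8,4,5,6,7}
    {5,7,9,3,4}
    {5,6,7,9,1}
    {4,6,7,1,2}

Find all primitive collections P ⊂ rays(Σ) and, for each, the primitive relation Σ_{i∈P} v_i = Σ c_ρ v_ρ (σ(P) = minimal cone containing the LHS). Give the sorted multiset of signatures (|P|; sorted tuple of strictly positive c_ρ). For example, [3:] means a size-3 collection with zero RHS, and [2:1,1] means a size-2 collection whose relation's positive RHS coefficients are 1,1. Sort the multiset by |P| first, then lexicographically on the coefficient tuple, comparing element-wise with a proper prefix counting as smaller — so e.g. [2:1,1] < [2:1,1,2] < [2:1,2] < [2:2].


9 collections generate NE(X_Σ); each relation:

  {1,8}:  v_{1} + v_{8} = v_{5} + v_{7}  ⇒ sig = [2:1,1]
  {2,8}:  v_{2} + v_{8} = 2·v_{3} + v_{4} + v_{6}  ⇒ sig = [2:1,1,2]
  {8,9}:  v_{8} + v_{9} = v_{3} + v_{5} + 2·v_{7}  ⇒ sig = [2:1,1,2]
  {1,3,7}:  v_{1} + v_{3} + v_{7} = v_{9}  ⇒ sig = [3:1]
  {2,5,7}:  v_{2} + v_{5} + v_{7} = v_{3}  ⇒ sig = [3:1]
  {4,6,9}:  v_{4} + v_{6} + v_{9} = v_{7}  ⇒ sig = [3:1]
  {2,5,9}:  v_{2} + v_{5} + v_{9} = v_{1} + 2·v_{3}  ⇒ sig = [3:1,2]
  {1,3,4,6}:  v_{1} + v_{3} + v_{4} + v_{6} = 0  ⇒ sig = [4:]
  {3,4,5,6,7}:  v_{3} + v_{4} + v_{5} + v_{6} + v_{7} = v_{8}  ⇒ sig = [5:1]

Hence PRS(X_Σ) =
{ [2:1,1],  [2:1,1,2] ×2,  [3:1] ×3,  [3:1,2],  [4:],  [5:1] }


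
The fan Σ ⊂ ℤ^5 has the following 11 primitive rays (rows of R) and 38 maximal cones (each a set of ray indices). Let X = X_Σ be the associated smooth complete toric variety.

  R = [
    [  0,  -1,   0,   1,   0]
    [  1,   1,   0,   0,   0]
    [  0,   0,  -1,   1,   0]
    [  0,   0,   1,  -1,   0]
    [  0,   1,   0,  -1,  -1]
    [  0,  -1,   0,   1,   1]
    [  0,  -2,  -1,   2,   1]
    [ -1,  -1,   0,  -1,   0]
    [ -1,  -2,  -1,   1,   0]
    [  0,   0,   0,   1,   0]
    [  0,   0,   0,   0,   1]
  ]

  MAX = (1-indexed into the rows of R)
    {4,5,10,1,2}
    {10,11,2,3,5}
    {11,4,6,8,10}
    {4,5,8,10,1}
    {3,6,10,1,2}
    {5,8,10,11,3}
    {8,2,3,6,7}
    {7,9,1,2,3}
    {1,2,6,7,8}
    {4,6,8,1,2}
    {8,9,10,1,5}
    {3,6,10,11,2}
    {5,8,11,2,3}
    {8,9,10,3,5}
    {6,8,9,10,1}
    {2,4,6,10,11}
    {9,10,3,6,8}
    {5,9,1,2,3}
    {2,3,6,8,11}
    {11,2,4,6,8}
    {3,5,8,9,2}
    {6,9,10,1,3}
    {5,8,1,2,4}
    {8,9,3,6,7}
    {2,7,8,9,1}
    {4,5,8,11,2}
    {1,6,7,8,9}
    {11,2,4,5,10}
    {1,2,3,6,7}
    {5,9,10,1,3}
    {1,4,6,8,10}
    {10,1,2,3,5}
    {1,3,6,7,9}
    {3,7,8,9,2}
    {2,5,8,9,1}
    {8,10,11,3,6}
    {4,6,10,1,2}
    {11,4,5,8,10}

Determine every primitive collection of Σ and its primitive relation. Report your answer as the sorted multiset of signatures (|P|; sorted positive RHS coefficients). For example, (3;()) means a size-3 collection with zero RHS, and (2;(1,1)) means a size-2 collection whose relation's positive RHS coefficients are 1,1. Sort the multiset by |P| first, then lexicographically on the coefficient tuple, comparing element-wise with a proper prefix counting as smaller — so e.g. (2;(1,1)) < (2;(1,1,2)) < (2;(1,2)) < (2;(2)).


|primitive collections| = 13. Relations:

  {3,4}:  v_{3} + v_{4} = 0  ⟹  sig = (2;())
  {5,6}:  v_{5} + v_{6} = 0  ⟹  sig = (2;())
  {1,11}:  v_{1} + v_{11} = v_{6}  ⟹  sig = (2;(1))
  {4,9}:  v_{4} + v_{9} = v_{1} + v_{8}  ⟹  sig = (2;(1,1))
  {5,7}:  v_{5} + v_{7} = v_{2} + v_{9}  ⟹  sig = (2;(1,1))
  {7,10}:  v_{7} + v_{10} = v_{1} + v_{3} + v_{6}  ⟹  sig = (2;(1,1,1))
  {9,11}:  v_{9} + v_{11} = v_{3} + v_{6} + v_{8}  ⟹  sig = (2;(1,1,1))
  {4,7}:  v_{4} + v_{7} = v_{1} + v_{2} + v_{6} + v_{8}  ⟹  sig = (2;(1,1,1,1))
  {7,11}:  v_{7} + v_{11} = v_{2} + v_{3} + 2·v_{6} + v_{8}  ⟹  sig = (2;(1,1,1,2))
  {2,8,10}:  v_{2} + v_{8} + v_{10} = 0  ⟹  sig = (3;())
  {1,3,8}:  v_{1} + v_{3} + v_{8} = v_{9}  ⟹  sig = (3;(1))
  {2,6,9}:  v_{2} + v_{6} + v_{9} = v_{7}  ⟹  sig = (3;(1))
  {2,9,10}:  v_{2} + v_{9} + v_{10} = v_{1} + v_{3}  ⟹  sig = (3;(1,1))

Signatures (|P|; sorted positive RHS coefficients), sorted:
[(2;()), (2;()), (2;(1)), (2;(1,1)), (2;(1,1)), (2;(1,1,1)), (2;(1,1,1)), (2;(1,1,1,1)), (2;(1,1,1,2)), (3;()), (3;(1)), (3;(1)), (3;(1,1))]


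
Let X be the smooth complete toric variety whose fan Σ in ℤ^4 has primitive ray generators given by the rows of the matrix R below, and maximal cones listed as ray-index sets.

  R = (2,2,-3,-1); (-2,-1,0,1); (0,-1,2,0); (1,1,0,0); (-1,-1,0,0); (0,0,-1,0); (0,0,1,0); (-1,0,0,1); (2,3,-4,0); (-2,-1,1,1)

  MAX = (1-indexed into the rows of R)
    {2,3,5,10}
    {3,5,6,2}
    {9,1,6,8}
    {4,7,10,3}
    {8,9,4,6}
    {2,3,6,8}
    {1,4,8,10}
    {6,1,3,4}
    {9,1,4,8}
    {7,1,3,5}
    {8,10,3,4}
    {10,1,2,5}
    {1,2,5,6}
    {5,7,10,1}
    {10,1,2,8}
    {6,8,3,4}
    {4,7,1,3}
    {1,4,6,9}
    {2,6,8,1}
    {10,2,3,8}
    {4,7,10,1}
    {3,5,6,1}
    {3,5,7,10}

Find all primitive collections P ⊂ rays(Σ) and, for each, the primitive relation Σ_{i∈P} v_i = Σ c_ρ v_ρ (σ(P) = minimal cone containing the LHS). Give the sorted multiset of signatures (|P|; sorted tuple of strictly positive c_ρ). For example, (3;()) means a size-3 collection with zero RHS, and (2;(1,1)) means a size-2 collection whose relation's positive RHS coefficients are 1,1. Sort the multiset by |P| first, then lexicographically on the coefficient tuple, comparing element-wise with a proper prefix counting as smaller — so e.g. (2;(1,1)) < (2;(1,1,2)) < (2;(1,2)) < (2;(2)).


Δ(Σ) — 10 vertices, 16 min non-faces:

  P={4,5}:  v_{4} + v_{5} = 0  so sig = (2;())
  P={6,7}:  v_{6} + v_{7} = 0  so sig = (2;())
  P={2,4}:  v_{2} + v_{4} = v_{8}  so sig = (2;(1))
  P={2,7}:  v_{2} + v_{7} = v_{10}  so sig = (2;(1))
  P={5,8}:  v_{5} + v_{8} = v_{2}  so sig = (2;(1))
  P={6,10}:  v_{6} + v_{10} = v_{2}  so sig = (2;(1))
  P={7,8}:  v_{7} + v_{8} = v_{4} + v_{10}  so sig = (2;(1,1))
  P={5,9}:  v_{5} + v_{9} = v_{1} + v_{6} + v_{8}  so sig = (2;(1,1,1))
  P={7,9}:  v_{7} + v_{9} = v_{1} + v_{4} + v_{8}  so sig = (2;(1,1,1))
  P={2,9}:  v_{2} + v_{9} = v_{1} + v_{6} + 2·v_{8}  so sig = (2;(1,1,2))
  P={9,10}:  v_{9} + v_{10} = v_{1} + 2·v_{8}  so sig = (2;(1,2))
  P={3,9}:  v_{3} + v_{9} = 2·v_{4} + 2·v_{6}  so sig = (2;(2,2))
  P={1,3,10}:  v_{1} + v_{3} + v_{10} = 0  so sig = (3;())
  P={1,2,3}:  v_{1} + v_{2} + v_{3} = v_{6}  so sig = (3;(1))
  P={1,3,8}:  v_{1} + v_{3} + v_{8} = v_{4} + v_{6}  so sig = (3;(1,1))
  P={1,4,6,8}:  v_{1} + v_{4} + v_{6} + v_{8} = v_{9}  so sig = (4;(1))

Hence PRS(X_Σ) =
    (2;())
    (2;())
    (2;(1))
    (2;(1))
    (2;(1))
    (2;(1))
    (2;(1,1))
    (2;(1,1,1))
    (2;(1,1,1))
    (2;(1,1,2))
    (2;(1,2))
    (2;(2,2))
    (3;())
    (3;(1))
    (3;(1,1))
    (4;(1))


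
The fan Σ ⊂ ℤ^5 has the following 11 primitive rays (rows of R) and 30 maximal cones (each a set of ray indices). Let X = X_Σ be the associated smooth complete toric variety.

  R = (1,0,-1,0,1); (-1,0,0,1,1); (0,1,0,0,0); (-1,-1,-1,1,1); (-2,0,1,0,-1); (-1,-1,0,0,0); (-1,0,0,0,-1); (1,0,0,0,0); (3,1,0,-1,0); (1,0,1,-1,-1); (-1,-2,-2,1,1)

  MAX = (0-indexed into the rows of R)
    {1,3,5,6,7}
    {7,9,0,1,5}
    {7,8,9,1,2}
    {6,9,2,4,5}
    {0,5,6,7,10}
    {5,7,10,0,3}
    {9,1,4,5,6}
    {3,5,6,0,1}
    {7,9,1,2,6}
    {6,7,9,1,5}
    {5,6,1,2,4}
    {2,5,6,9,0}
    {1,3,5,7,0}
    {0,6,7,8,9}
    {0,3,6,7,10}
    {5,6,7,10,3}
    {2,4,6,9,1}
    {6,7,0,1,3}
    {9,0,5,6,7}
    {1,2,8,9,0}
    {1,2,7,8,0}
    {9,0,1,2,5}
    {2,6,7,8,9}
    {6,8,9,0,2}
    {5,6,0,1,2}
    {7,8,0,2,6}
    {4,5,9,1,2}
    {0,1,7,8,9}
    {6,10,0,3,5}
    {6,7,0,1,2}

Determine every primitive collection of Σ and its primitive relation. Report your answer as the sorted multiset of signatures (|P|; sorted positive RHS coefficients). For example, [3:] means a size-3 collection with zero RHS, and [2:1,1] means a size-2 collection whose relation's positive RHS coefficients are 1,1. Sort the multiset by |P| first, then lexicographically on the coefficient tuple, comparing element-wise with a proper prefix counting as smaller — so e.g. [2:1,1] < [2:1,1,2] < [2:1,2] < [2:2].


Primitive collections (20):

  P = {0,4}:  v_{0} + v_{4} = v_{2} + v_{5}  ⇒ sig = [2:1,1]
  P = {3,8}:  v_{3} + v_{8} = v_{0} + v_{7}  ⇒ sig = [2:1,1]
  P = {3,9}:  v_{3} + v_{9} = v_{5} + v_{7}  ⇒ sig = [2:1,1]
  P = {4,8}:  v_{4} + v_{8} = v_{2} + v_{9}  ⇒ sig = [2:1,1]
  P = {5,8}:  v_{5} + v_{8} = v_{0} + v_{9}  ⇒ sig = [2:1,1]
  P = {2,3}:  v_{2} + v_{3} = v_{0} + v_{1} + v_{6}  ⇒ sig = [2:1,1,1]
  P = {2,10}:  v_{2} + v_{10} = v_{0} + v_{3} + v_{6}  ⇒ sig = [2:1,1,1]
  P = {3,4}:  v_{3} + v_{4} = v_{1} + v_{5} + v_{6}  ⇒ sig = [2:1,1,1]
  P = {4,7}:  v_{4} + v_{7} = v_{1} + v_{6} + v_{9}  ⇒ sig = [2:1,1,1]
  P = {4,10}:  v_{4} + v_{10} = v_{3} + v_{5} + v_{6}  ⇒ sig = [2:1,1,1]
  P = {8,10}:  v_{8} + v_{10} = 2·v_{0} + v_{5} + v_{6} + 2·v_{7}  ⇒ sig = [2:1,1,2,2]
  P = {9,10}:  v_{9} + v_{10} = v_{0} + 2·v_{5} + v_{6} + 2·v_{7}  ⇒ sig = [2:1,1,2,2]
  P = {1,10}:  v_{1} + v_{10} = 2·v_{3}  ⇒ sig = [2:2]
  P = {2,5,7}:  v_{2} + v_{5} + v_{7} = 0  ⇒ sig = [3:]
  P = {1,6,8}:  v_{1} + v_{6} + v_{8} = v_{2} + v_{7}  ⇒ sig = [3:1,1]
  P = {0,1,6,9}:  v_{0} + v_{1} + v_{6} + v_{9} = 0  ⇒ sig = [4:]
  P = {0,2,7,9}:  v_{0} + v_{2} + v_{7} + v_{9} = v_{8}  ⇒ sig = [4:1]
  P = {0,1,5,6,7}:  v_{0} + v_{1} + v_{5} + v_{6} + v_{7} = v_{3}  ⇒ sig = [5:1]
  P = {0,3,5,6,7}:  v_{0} + v_{3} + v_{5} + v_{6} + v_{7} = v_{10}  ⇒ sig = [5:1]
  P = {1,2,5,6,9}:  v_{1} + v_{2} + v_{5} + v_{6} + v_{9} = v_{4}  ⇒ sig = [5:1]

Signatures (|P|; sorted positive RHS coefficients), sorted:
{ [2:1,1] ×5,  [2:1,1,1] ×5,  [2:1,1,2,2] ×2,  [2:2],  [3:],  [3:1,1],  [4:],  [4:1],  [5:1] ×3 }


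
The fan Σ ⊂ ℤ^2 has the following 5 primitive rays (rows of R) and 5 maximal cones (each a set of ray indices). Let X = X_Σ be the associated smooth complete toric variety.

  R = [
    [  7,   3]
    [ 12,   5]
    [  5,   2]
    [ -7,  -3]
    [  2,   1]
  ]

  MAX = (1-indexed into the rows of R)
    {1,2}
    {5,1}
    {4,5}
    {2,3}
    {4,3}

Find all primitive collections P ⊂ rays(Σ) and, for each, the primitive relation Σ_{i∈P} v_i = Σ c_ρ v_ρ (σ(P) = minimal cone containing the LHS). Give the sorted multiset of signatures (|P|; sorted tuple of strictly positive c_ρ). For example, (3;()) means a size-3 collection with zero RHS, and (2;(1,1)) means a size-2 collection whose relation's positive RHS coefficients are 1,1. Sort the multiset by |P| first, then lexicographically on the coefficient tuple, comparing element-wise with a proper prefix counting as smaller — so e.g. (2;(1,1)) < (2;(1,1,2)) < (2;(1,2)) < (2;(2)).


|primitive collections| = 5. Relations:

  • {1,4}:  v_{1} + v_{4} = 0  →  sig = (2;())
  • {1,3}:  v_{1} + v_{3} = v_{2}  →  sig = (2;(1))
  • {2,4}:  v_{2} + v_{4} = v_{3}  →  sig = (2;(1))
  • {3,5}:  v_{3} + v_{5} = v_{1}  →  sig = (2;(1))
  • {2,5}:  v_{2} + v_{5} = 2·v_{1}  →  sig = (2;(2))

Hence PRS(X_Σ) =
    |P|=2: 5 collections, coeffs (), (1), (1), (1), (2)


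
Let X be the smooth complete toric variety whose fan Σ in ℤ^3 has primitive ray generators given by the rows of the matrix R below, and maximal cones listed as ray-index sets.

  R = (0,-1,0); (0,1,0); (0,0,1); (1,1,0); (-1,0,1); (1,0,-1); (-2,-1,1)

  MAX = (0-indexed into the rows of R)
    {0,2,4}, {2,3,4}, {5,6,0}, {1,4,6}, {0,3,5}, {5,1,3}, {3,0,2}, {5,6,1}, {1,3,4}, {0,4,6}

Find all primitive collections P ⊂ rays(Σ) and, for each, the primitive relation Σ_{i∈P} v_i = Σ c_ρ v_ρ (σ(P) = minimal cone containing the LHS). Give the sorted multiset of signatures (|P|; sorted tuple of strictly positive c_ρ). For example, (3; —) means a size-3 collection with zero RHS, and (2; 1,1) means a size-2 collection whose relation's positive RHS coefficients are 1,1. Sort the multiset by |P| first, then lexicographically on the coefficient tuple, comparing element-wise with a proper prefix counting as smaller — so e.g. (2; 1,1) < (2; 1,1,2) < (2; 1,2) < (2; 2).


Primitive collections (7):

  {0,1}:  v_{0} + v_{1} = 0 — sig = (2; —)
  {4,5}:  v_{4} + v_{5} = 0 — sig = (2; —)
  {3,6}:  v_{3} + v_{6} = v_{4} — sig = (2; 1)
  {1,2}:  v_{1} + v_{2} = v_{3} + v_{4} — sig = (2; 1,1)
  {2,5}:  v_{2} + v_{5} = v_{0} + v_{3} — sig = (2; 1,1)
  {2,6}:  v_{2} + v_{6} = v_{0} + 2·v_{4} — sig = (2; 1,2)
  {0,3,4}:  v_{0} + v_{3} + v_{4} = v_{2} — sig = (3; 1)

Sorted signature multiset PRS(X):
    (2; —)
    (2; —)
    (2; 1)
    (2; 1,1)
    (2; 1,1)
    (2; 1,2)
    (3; 1)


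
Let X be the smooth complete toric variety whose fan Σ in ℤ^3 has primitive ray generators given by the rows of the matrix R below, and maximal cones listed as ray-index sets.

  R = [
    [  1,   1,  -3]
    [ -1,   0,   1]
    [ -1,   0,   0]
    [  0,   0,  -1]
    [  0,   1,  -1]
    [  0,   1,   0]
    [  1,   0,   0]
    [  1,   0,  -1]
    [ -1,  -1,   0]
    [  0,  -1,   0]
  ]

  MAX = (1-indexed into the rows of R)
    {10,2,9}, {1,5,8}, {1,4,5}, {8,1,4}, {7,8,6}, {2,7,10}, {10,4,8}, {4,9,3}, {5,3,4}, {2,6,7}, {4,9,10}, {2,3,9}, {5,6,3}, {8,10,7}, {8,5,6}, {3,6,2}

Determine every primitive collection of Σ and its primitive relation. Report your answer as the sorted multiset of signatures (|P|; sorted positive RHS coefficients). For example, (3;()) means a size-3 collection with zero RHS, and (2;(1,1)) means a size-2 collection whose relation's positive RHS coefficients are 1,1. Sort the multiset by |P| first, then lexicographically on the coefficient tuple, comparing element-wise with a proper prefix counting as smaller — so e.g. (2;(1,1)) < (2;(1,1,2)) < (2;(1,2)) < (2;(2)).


Minimal non-faces — 22 found among 10 rays, 16 max cones:

  P={2,8}:  v_{2} + v_{8} = 0 ; sig = (2;())
  P={3,7}:  v_{3} + v_{7} = 0 ; sig = (2;())
  P={6,10}:  v_{6} + v_{10} = 0 ; sig = (2;())
  P={2,4}:  v_{2} + v_{4} = v_{3} ; sig = (2;(1))
  P={3,8}:  v_{3} + v_{8} = v_{4} ; sig = (2;(1))
  P={3,10}:  v_{3} + v_{10} = v_{9} ; sig = (2;(1))
  P={4,6}:  v_{4} + v_{6} = v_{5} ; sig = (2;(1))
  P={4,7}:  v_{4} + v_{7} = v_{8} ; sig = (2;(1))
  P={5,10}:  v_{5} + v_{10} = v_{4} ; sig = (2;(1))
  P={6,9}:  v_{6} + v_{9} = v_{3} ; sig = (2;(1))
  P={7,9}:  v_{7} + v_{9} = v_{10} ; sig = (2;(1))
  P={1,2}:  v_{1} + v_{2} = v_{4} + v_{5} ; sig = (2;(1,1))
  P={2,5}:  v_{2} + v_{5} = v_{3} + v_{6} ; sig = (2;(1,1))
  P={5,7}:  v_{5} + v_{7} = v_{6} + v_{8} ; sig = (2;(1,1))
  P={5,9}:  v_{5} + v_{9} = v_{3} + v_{4} ; sig = (2;(1,1))
  P={8,9}:  v_{8} + v_{9} = v_{4} + v_{10} ; sig = (2;(1,1))
  P={1,3}:  v_{1} + v_{3} = 2·v_{4} + v_{5} ; sig = (2;(1,2))
  P={1,6}:  v_{1} + v_{6} = 2·v_{5} + v_{8} ; sig = (2;(1,2))
  P={1,7}:  v_{1} + v_{7} = v_{5} + 2·v_{8} ; sig = (2;(1,2))
  P={1,10}:  v_{1} + v_{10} = 2·v_{4} + v_{8} ; sig = (2;(1,2))
  P={1,9}:  v_{1} + v_{9} = 3·v_{4} ; sig = (2;(3))
  P={4,5,8}:  v_{4} + v_{5} + v_{8} = v_{1} ; sig = (3;(1))

Sorted signature multiset PRS(X):
{ (2;()) ×3,  (2;(1)) ×8,  (2;(1,1)) ×5,  (2;(1,2)) ×4,  (2;(3)),  (3;(1)) }


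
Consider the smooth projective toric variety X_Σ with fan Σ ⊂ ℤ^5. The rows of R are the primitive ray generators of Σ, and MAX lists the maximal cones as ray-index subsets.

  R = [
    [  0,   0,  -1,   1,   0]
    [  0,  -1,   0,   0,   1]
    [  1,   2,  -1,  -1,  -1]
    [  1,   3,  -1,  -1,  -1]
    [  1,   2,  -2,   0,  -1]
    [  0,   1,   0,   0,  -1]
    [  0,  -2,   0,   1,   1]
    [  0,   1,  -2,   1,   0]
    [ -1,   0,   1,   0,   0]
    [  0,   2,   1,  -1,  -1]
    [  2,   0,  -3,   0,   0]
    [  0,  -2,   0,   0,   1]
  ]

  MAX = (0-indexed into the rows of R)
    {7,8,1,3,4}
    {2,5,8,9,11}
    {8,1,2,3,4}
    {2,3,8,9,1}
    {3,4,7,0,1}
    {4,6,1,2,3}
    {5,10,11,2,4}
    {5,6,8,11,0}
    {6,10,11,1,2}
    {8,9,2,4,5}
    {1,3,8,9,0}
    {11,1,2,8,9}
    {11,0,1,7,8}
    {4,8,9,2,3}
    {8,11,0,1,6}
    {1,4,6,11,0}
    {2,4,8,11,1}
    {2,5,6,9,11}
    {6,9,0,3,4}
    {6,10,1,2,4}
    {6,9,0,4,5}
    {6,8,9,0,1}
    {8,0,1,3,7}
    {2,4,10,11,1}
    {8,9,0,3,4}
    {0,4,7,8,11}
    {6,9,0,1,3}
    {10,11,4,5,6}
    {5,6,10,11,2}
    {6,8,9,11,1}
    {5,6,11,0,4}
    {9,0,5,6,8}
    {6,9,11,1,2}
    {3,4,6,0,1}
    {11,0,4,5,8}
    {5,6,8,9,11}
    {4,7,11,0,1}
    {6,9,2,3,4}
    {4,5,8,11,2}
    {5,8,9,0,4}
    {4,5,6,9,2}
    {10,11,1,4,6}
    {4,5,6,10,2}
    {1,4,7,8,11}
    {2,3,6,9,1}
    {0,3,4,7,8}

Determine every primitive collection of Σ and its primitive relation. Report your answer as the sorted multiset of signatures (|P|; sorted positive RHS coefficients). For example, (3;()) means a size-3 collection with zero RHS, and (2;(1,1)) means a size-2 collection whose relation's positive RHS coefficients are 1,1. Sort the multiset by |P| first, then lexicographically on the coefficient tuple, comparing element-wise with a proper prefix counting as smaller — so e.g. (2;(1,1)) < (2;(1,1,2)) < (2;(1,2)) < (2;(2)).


21 minimal non-faces of Δ(Σ) (on 12 rays):

  P = {1,5}:  v_{1} + v_{5} = 0  so sig = (2;())
  P = {0,2}:  v_{0} + v_{2} = v_{4}  so sig = (2;(1))
  P = {3,5}:  v_{3} + v_{5} = v_{4} + v_{9}  so sig = (2;(1,1))
  P = {3,11}:  v_{3} + v_{11} = v_{1} + v_{2}  so sig = (2;(1,1))
  P = {8,10}:  v_{8} + v_{10} = v_{4} + v_{11}  so sig = (2;(1,1))
  P = {5,7}:  v_{5} + v_{7} = v_{0} + v_{4} + v_{8}  so sig = (2;(1,1,1))
  P = {7,9}:  v_{7} + v_{9} = v_{0} + v_{3} + v_{8}  so sig = (2;(1,1,1))
  P = {3,10}:  v_{3} + v_{10} = v_{1} + 2·v_{2} + v_{4} + v_{6}  so sig = (2;(1,1,1,2))
  P = {7,10}:  v_{7} + v_{10} = v_{0} + v_{1} + 2·v_{4} + v_{11}  so sig = (2;(1,1,1,2))
  P = {0,10}:  v_{0} + v_{10} = 2·v_{4} + v_{6} + v_{11}  so sig = (2;(1,1,2))
  P = {2,7}:  v_{2} + v_{7} = v_{1} + 2·v_{4} + v_{8}  so sig = (2;(1,1,2))
  P = {6,7}:  v_{6} + v_{7} = 2·v_{0} + v_{1}  so sig = (2;(1,2))
  P = {9,10}:  v_{9} + v_{10} = 2·v_{2} + v_{6}  so sig = (2;(1,2))
  P = {0,9,11}:  v_{0} + v_{9} + v_{11} = 0  so sig = (3;())
  P = {2,6,8}:  v_{2} + v_{6} + v_{8} = 0  so sig = (3;())
  P = {1,4,9}:  v_{1} + v_{4} + v_{9} = v_{3}  so sig = (3;(1))
  P = {4,6,8}:  v_{4} + v_{6} + v_{8} = v_{0}  so sig = (3;(1))
  P = {4,9,11}:  v_{4} + v_{9} + v_{11} = v_{2}  so sig = (3;(1))
  P = {3,6,8}:  v_{3} + v_{6} + v_{8} = v_{0} + v_{1} + v_{9}  so sig = (3;(1,1,1))
  P = {0,1,4,8}:  v_{0} + v_{1} + v_{4} + v_{8} = v_{7}  so sig = (4;(1))
  P = {2,4,6,11}:  v_{2} + v_{4} + v_{6} + v_{11} = v_{10}  so sig = (4;(1))

so the primitive-relation signature multiset is
{ (2;()),  (2;(1)),  (2;(1,1)) ×3,  (2;(1,1,1)) ×2,  (2;(1,1,1,2)) ×2,  (2;(1,1,2)) ×2,  (2;(1,2)) ×2,  (3;()) ×2,  (3;(1)) ×3,  (3;(1,1,1)),  (4;(1)) ×2 }


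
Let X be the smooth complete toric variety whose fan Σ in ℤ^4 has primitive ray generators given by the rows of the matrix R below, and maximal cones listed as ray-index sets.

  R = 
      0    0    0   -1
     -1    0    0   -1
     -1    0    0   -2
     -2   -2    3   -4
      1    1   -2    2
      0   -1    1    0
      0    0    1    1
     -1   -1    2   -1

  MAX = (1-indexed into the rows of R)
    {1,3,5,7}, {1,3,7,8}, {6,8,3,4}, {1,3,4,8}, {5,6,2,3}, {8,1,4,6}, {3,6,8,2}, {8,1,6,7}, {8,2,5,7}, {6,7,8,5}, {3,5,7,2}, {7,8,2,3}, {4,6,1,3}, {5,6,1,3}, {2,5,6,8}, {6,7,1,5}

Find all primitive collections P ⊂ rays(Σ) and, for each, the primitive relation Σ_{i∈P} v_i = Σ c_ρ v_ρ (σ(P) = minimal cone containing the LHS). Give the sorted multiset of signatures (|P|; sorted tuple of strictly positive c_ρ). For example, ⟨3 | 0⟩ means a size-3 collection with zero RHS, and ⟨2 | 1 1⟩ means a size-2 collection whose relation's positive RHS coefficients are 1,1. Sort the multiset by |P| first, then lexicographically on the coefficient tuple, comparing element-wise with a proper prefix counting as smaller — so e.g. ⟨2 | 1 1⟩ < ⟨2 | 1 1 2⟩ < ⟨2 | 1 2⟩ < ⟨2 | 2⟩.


Minimal non-faces — 9 found among 8 rays, 16 max cones:

  {1,2}:  v_{1} + v_{2} = v_{3}  →  sig = ⟨2 | 1⟩
  {4,5}:  v_{4} + v_{5} = v_{3} + v_{6}  →  sig = ⟨2 | 1 1⟩
  {2,4}:  v_{2} + v_{4} = 2·v_{3} + v_{6} + v_{8}  →  sig = ⟨2 | 1 1 2⟩
  {4,7}:  v_{4} + v_{7} = v_{1} + 2·v_{8}  →  sig = ⟨2 | 1 2⟩
  {1,5,8}:  v_{1} + v_{5} + v_{8} = 0  →  sig = ⟨3 | 0⟩
  {3,5,8}:  v_{3} + v_{5} + v_{8} = v_{2}  →  sig = ⟨3 | 1⟩
  {3,6,7}:  v_{3} + v_{6} + v_{7} = v_{8}  →  sig = ⟨3 | 1⟩
  {2,6,7}:  v_{2} + v_{6} + v_{7} = v_{5} + 2·v_{8}  →  sig = ⟨3 | 1 2⟩
  {1,3,6,8}:  v_{1} + v_{3} + v_{6} + v_{8} = v_{4}  →  sig = ⟨4 | 1⟩

Sorted signature multiset PRS(X):
    ⟨2 | 1⟩
    ⟨2 | 1 1⟩
    ⟨2 | 1 1 2⟩
    ⟨2 | 1 2⟩
    ⟨3 | 0⟩
    ⟨3 | 1⟩
    ⟨3 | 1⟩
    ⟨3 | 1 2⟩
    ⟨4 | 1⟩


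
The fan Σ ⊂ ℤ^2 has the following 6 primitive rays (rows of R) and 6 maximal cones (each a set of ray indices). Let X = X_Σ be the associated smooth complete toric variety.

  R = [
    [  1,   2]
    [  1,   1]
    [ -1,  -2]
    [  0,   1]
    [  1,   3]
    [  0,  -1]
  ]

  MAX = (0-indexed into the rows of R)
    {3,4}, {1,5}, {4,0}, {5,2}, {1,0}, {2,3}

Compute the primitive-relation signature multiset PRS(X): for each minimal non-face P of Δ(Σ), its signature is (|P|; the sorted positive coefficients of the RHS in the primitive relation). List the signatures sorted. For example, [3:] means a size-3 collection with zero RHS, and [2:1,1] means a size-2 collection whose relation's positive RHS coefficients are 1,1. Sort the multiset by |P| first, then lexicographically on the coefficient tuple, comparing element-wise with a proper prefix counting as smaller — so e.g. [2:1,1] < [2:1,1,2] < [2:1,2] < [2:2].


9 collections generate NE(X_Σ); each relation:

  • {0,2}:  v_{0} + v_{2} = 0 ; sig = [2:]
  • {3,5}:  v_{3} + v_{5} = 0 ; sig = [2:]
  • {0,3}:  v_{0} + v_{3} = v_{4} ; sig = [2:1]
  • {0,5}:  v_{0} + v_{5} = v_{1} ; sig = [2:1]
  • {1,2}:  v_{1} + v_{2} = v_{5} ; sig = [2:1]
  • {1,3}:  v_{1} + v_{3} = v_{0} ; sig = [2:1]
  • {2,4}:  v_{2} + v_{4} = v_{3} ; sig = [2:1]
  • {4,5}:  v_{4} + v_{5} = v_{0} ; sig = [2:1]
  • {1,4}:  v_{1} + v_{4} = 2·v_{0} ; sig = [2:2]

Sorted signature multiset PRS(X):
{ [2:] ×2,  [2:1] ×6,  [2:2] }


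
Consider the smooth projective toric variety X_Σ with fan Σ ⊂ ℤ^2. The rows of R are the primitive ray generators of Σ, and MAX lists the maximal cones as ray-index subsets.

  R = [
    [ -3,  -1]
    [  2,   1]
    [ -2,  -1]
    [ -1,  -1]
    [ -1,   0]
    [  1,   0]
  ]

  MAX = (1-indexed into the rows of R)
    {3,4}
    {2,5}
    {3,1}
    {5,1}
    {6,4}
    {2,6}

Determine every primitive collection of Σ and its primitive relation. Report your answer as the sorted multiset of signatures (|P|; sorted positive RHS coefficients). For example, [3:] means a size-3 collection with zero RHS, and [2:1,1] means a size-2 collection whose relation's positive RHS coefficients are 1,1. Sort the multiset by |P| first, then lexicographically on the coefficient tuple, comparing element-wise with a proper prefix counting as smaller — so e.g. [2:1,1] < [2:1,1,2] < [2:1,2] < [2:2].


Minimal non-faces — 9 found among 6 rays, 6 max cones:

  {2,3}:  v_{2} + v_{3} = 0 ; sig = [2:]
  {5,6}:  v_{5} + v_{6} = 0 ; sig = [2:]
  {1,2}:  v_{1} + v_{2} = v_{5} ; sig = [2:1]
  {1,6}:  v_{1} + v_{6} = v_{3} ; sig = [2:1]
  {2,4}:  v_{2} + v_{4} = v_{6} ; sig = [2:1]
  {3,5}:  v_{3} + v_{5} = v_{1} ; sig = [2:1]
  {3,6}:  v_{3} + v_{6} = v_{4} ; sig = [2:1]
  {4,5}:  v_{4} + v_{5} = v_{3} ; sig = [2:1]
  {1,4}:  v_{1} + v_{4} = 2·v_{3} ; sig = [2:2]

Sorted signature multiset PRS(X):
{ [2:] ×2,  [2:1] ×6,  [2:2] }


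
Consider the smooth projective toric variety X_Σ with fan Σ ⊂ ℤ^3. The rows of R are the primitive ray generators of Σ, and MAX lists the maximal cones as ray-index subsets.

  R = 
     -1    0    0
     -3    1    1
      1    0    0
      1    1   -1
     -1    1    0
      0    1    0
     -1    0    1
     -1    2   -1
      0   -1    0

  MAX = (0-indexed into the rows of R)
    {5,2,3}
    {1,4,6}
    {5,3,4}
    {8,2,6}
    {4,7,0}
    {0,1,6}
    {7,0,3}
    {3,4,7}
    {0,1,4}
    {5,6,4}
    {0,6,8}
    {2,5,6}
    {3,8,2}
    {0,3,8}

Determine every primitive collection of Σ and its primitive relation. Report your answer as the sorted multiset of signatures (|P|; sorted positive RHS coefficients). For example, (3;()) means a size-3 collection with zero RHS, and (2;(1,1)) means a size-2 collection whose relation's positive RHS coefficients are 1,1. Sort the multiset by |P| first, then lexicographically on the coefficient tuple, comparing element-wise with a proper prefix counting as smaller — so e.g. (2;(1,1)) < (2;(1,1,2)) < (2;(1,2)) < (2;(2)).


Minimal non-faces — 17 found among 9 rays, 14 max cones:

  P = {0,2}:  v_{0} + v_{2} = 0 ; sig = (2;())
  P = {5,8}:  v_{5} + v_{8} = 0 ; sig = (2;())
  P = {0,5}:  v_{0} + v_{5} = v_{4} ; sig = (2;(1))
  P = {2,4}:  v_{2} + v_{4} = v_{5} ; sig = (2;(1))
  P = {3,6}:  v_{3} + v_{6} = v_{5} ; sig = (2;(1))
  P = {4,8}:  v_{4} + v_{8} = v_{0} ; sig = (2;(1))
  P = {1,2}:  v_{1} + v_{2} = v_{4} + v_{6} ; sig = (2;(1,1))
  P = {2,7}:  v_{2} + v_{7} = v_{3} + v_{4} ; sig = (2;(1,1))
  P = {1,5}:  v_{1} + v_{5} = 2·v_{4} + v_{6} ; sig = (2;(1,2))
  P = {1,8}:  v_{1} + v_{8} = 2·v_{0} + v_{6} ; sig = (2;(1,2))
  P = {5,7}:  v_{5} + v_{7} = v_{3} + 2·v_{4} ; sig = (2;(1,2))
  P = {7,8}:  v_{7} + v_{8} = 2·v_{0} + v_{3} ; sig = (2;(1,2))
  P = {1,7}:  v_{1} + v_{7} = v_{0} + 3·v_{4} ; sig = (2;(1,3))
  P = {1,3}:  v_{1} + v_{3} = 2·v_{4} ; sig = (2;(2))
  P = {6,7}:  v_{6} + v_{7} = 2·v_{4} ; sig = (2;(2))
  P = {0,3,4}:  v_{0} + v_{3} + v_{4} = v_{7} ; sig = (3;(1))
  P = {0,4,6}:  v_{0} + v_{4} + v_{6} = v_{1} ; sig = (3;(1))

so the primitive-relation signature multiset is
{ (2;()) ×2,  (2;(1)) ×4,  (2;(1,1)) ×2,  (2;(1,2)) ×4,  (2;(1,3)),  (2;(2)) ×2,  (3;(1)) ×2 }


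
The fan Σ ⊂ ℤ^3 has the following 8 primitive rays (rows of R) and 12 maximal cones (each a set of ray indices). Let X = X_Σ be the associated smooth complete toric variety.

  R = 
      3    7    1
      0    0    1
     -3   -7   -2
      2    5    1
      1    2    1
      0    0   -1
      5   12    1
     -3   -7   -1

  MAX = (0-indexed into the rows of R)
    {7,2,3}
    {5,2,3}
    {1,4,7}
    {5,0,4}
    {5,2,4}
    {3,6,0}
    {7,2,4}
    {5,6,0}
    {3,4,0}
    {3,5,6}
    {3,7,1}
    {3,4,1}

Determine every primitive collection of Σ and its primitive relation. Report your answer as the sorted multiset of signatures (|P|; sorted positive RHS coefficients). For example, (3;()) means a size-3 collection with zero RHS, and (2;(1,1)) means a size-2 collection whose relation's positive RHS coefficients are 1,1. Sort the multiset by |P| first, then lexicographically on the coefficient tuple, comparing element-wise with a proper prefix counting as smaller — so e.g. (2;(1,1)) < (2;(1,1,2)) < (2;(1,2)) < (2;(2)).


14 minimal non-faces of Δ(Σ) (on 8 rays):

  {0,7}:  v_{0} + v_{7} = 0 ; sig = (2;())
  {1,5}:  v_{1} + v_{5} = 0 ; sig = (2;())
  {0,2}:  v_{0} + v_{2} = v_{5} ; sig = (2;(1))
  {1,2}:  v_{1} + v_{2} = v_{7} ; sig = (2;(1))
  {5,7}:  v_{5} + v_{7} = v_{2} ; sig = (2;(1))
  {0,1}:  v_{0} + v_{1} = v_{3} + v_{4} ; sig = (2;(1,1))
  {1,6}:  v_{1} + v_{6} = v_{0} + v_{3} ; sig = (2;(1,1))
  {6,7}:  v_{6} + v_{7} = v_{3} + v_{5} ; sig = (2;(1,1))
  {2,6}:  v_{2} + v_{6} = v_{3} + 2·v_{5} ; sig = (2;(1,2))
  {4,6}:  v_{4} + v_{6} = 2·v_{0} ; sig = (2;(2))
  {2,3,4}:  v_{2} + v_{3} + v_{4} = 0 ; sig = (3;())
  {0,3,5}:  v_{0} + v_{3} + v_{5} = v_{6} ; sig = (3;(1))
  {3,4,5}:  v_{3} + v_{4} + v_{5} = v_{0} ; sig = (3;(1))
  {3,4,7}:  v_{3} + v_{4} + v_{7} = v_{1} ; sig = (3;(1))

so the primitive-relation signature multiset is
    (2;())
    (2;())
    (2;(1))
    (2;(1))
    (2;(1))
    (2;(1,1))
    (2;(1,1))
    (2;(1,1))
    (2;(1,2))
    (2;(2))
    (3;())
    (3;(1))
    (3;(1))
    (3;(1))


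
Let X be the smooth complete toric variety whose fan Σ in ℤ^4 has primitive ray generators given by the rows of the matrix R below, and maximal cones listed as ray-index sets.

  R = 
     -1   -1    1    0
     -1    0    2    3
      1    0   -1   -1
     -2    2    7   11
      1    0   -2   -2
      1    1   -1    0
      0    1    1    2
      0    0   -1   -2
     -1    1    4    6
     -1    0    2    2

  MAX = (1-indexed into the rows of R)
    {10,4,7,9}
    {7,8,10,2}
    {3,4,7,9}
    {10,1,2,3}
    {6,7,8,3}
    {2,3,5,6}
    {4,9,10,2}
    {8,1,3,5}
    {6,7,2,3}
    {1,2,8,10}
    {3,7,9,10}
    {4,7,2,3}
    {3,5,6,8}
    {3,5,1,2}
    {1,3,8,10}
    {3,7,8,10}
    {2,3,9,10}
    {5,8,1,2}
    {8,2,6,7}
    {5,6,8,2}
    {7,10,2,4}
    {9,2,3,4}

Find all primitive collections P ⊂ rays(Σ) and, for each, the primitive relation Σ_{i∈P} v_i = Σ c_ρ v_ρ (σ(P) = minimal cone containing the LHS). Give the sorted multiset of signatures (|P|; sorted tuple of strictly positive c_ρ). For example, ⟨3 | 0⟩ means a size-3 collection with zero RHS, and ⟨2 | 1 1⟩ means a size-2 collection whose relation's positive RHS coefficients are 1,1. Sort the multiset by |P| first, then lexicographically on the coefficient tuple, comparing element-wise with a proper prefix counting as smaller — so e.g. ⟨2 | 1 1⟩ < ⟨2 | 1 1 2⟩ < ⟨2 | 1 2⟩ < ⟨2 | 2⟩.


Σ has 17 primitive collections:

  P = {1,6}:  v_{1} + v_{6} = 0  so sig = ⟨2 | 0⟩
  P = {5,10}:  v_{5} + v_{10} = 0  so sig = ⟨2 | 0⟩
  P = {1,7}:  v_{1} + v_{7} = v_{10}  so sig = ⟨2 | 1⟩
  P = {5,7}:  v_{5} + v_{7} = v_{6}  so sig = ⟨2 | 1⟩
  P = {6,10}:  v_{6} + v_{10} = v_{7}  so sig = ⟨2 | 1⟩
  P = {8,9}:  v_{8} + v_{9} = v_{7} + v_{10}  so sig = ⟨2 | 1 1⟩
  P = {1,4}:  v_{1} + v_{4} = v_{2} + v_{9} + v_{10}  so sig = ⟨2 | 1 1 1⟩
  P = {5,9}:  v_{5} + v_{9} = v_{2} + v_{3} + v_{7}  so sig = ⟨2 | 1 1 1⟩
  P = {1,9}:  v_{1} + v_{9} = v_{2} + v_{3} + 2·v_{10}  so sig = ⟨2 | 1 1 2⟩
  P = {4,8}:  v_{4} + v_{8} = v_{2} + 2·v_{7} + v_{10}  so sig = ⟨2 | 1 1 2⟩
  P = {6,9}:  v_{6} + v_{9} = v_{2} + v_{3} + 2·v_{7}  so sig = ⟨2 | 1 1 2⟩
  P = {4,5}:  v_{4} + v_{5} = 2·v_{2} + v_{3} + 2·v_{7}  so sig = ⟨2 | 1 2 2⟩
  P = {4,6}:  v_{4} + v_{6} = 2·v_{2} + v_{3} + 3·v_{7}  so sig = ⟨2 | 1 2 3⟩
  P = {2,3,8}:  v_{2} + v_{3} + v_{8} = 0  so sig = ⟨3 | 0⟩
  P = {2,7,9}:  v_{2} + v_{7} + v_{9} = v_{4}  so sig = ⟨3 | 1⟩
  P = {3,4,10}:  v_{3} + v_{4} + v_{10} = 2·v_{9}  so sig = ⟨3 | 2⟩
  P = {2,3,7,10}:  v_{2} + v_{3} + v_{7} + v_{10} = v_{9}  so sig = ⟨4 | 1⟩

Sorted signature multiset PRS(X):
    ⟨2 | 0⟩
    ⟨2 | 0⟩
    ⟨2 | 1⟩
    ⟨2 | 1⟩
    ⟨2 | 1⟩
    ⟨2 | 1 1⟩
    ⟨2 | 1 1 1⟩
    ⟨2 | 1 1 1⟩
    ⟨2 | 1 1 2⟩
    ⟨2 | 1 1 2⟩
    ⟨2 | 1 1 2⟩
    ⟨2 | 1 2 2⟩
    ⟨2 | 1 2 3⟩
    ⟨3 | 0⟩
    ⟨3 | 1⟩
    ⟨3 | 2⟩
    ⟨4 | 1⟩


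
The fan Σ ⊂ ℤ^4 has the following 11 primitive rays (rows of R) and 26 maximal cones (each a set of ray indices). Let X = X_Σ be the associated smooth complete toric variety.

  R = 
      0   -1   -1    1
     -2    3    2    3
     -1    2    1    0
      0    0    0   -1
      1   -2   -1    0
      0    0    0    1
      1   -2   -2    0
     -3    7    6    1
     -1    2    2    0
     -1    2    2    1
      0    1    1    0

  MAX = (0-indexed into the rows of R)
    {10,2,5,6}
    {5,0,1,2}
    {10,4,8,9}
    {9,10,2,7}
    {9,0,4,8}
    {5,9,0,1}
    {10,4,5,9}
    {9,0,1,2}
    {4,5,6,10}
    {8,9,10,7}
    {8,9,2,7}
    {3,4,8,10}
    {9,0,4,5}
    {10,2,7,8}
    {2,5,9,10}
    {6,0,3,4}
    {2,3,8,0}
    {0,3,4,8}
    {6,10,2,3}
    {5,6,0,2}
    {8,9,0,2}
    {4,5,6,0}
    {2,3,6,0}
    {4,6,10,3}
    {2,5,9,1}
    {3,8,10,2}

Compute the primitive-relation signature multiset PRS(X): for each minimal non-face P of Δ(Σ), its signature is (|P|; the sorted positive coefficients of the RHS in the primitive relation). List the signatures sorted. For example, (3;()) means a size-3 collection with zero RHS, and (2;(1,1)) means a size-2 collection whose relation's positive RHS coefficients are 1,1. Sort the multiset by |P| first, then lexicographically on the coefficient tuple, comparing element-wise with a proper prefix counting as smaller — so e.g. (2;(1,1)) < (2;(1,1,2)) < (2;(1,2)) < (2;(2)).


20 collections generate NE(X_Σ); each relation:

  P = {2,4}:  v_{2} + v_{4} = 0 — sig = (2;())
  P = {3,5}:  v_{3} + v_{5} = 0 — sig = (2;())
  P = {6,8}:  v_{6} + v_{8} = 0 — sig = (2;())
  P = {0,10}:  v_{0} + v_{10} = v_{5} — sig = (2;(1))
  P = {3,9}:  v_{3} + v_{9} = v_{8} — sig = (2;(1))
  P = {5,8}:  v_{5} + v_{8} = v_{9} — sig = (2;(1))
  P = {6,9}:  v_{6} + v_{9} = v_{5} — sig = (2;(1))
  P = {1,3}:  v_{1} + v_{3} = v_{0} + v_{2} + v_{9} — sig = (2;(1,1,1))
  P = {1,4}:  v_{1} + v_{4} = v_{0} + v_{5} + v_{9} — sig = (2;(1,1,1))
  P = {4,7}:  v_{4} + v_{7} = v_{8} + v_{9} + v_{10} — sig = (2;(1,1,1))
  P = {6,7}:  v_{6} + v_{7} = v_{2} + v_{9} + v_{10} — sig = (2;(1,1,1))
  P = {1,6}:  v_{1} + v_{6} = v_{0} + v_{2} + 2·v_{5} — sig = (2;(1,1,2))
  P = {1,8}:  v_{1} + v_{8} = v_{0} + v_{2} + 2·v_{9} — sig = (2;(1,1,2))
  P = {1,10}:  v_{1} + v_{10} = v_{2} + 2·v_{5} + v_{9} — sig = (2;(1,1,2))
  P = {3,7}:  v_{3} + v_{7} = v_{2} + 2·v_{8} + v_{10} — sig = (2;(1,1,2))
  P = {5,7}:  v_{5} + v_{7} = v_{2} + 2·v_{9} + v_{10} — sig = (2;(1,1,2))
  P = {0,7}:  v_{0} + v_{7} = v_{2} + 2·v_{9} — sig = (2;(1,2))
  P = {1,7}:  v_{1} + v_{7} = 2·v_{2} + v_{5} + 3·v_{9} — sig = (2;(1,2,3))
  P = {0,2,5,9}:  v_{0} + v_{2} + v_{5} + v_{9} = v_{1} — sig = (4;(1))
  P = {2,8,9,10}:  v_{2} + v_{8} + v_{9} + v_{10} = v_{7} — sig = (4;(1))

so the primitive-relation signature multiset is
{ (2;()) ×3,  (2;(1)) ×4,  (2;(1,1,1)) ×4,  (2;(1,1,2)) ×5,  (2;(1,2)),  (2;(1,2,3)),  (4;(1)) ×2 }


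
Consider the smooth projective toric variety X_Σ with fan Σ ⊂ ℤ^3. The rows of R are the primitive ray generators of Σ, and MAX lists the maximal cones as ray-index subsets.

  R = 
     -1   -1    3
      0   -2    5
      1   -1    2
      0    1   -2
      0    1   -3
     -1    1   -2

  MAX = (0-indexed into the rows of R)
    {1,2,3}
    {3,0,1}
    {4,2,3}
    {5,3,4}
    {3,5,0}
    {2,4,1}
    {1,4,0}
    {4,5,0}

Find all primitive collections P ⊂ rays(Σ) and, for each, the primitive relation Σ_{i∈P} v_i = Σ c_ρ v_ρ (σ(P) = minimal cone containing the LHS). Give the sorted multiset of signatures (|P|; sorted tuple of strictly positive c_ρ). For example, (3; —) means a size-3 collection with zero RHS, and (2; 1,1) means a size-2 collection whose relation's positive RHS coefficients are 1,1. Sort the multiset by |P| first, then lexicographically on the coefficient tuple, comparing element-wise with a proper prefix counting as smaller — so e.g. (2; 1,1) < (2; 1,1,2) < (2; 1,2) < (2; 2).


|primitive collections| = 5. Relations:

  {2,5}:  v_{2} + v_{5} = 0  ⟹  sig = (2; —)
  {0,2}:  v_{0} + v_{2} = v_{1}  ⟹  sig = (2; 1)
  {1,5}:  v_{1} + v_{5} = v_{0}  ⟹  sig = (2; 1)
  {1,3,4}:  v_{1} + v_{3} + v_{4} = 0  ⟹  sig = (3; —)
  {0,3,4}:  v_{0} + v_{3} + v_{4} = v_{5}  ⟹  sig = (3; 1)

Hence PRS(X_Σ) =
[(2; —), (2; 1), (2; 1), (3; —), (3; 1)]


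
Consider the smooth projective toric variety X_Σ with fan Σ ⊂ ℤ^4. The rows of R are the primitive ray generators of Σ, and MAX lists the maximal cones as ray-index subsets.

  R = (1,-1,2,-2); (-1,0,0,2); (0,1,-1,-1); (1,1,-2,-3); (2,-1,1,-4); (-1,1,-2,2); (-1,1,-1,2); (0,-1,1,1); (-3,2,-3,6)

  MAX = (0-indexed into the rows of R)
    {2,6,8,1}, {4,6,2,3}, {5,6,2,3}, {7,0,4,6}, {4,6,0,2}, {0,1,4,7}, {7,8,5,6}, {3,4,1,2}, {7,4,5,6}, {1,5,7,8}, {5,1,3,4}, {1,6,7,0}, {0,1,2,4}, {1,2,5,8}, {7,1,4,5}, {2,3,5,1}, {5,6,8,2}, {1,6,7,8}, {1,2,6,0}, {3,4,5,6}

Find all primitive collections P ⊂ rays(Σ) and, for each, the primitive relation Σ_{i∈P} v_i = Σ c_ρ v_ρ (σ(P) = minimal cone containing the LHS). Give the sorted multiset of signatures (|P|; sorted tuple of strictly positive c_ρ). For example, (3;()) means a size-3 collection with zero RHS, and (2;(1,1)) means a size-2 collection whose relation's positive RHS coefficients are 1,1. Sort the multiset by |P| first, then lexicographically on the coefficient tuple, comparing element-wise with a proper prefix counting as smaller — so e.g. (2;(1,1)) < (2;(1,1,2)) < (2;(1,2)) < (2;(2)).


|primitive collections| = 11. Relations:

  • {0,5}:  v_{0} + v_{5} = 0  →  sig = (2;())
  • {2,7}:  v_{2} + v_{7} = 0  →  sig = (2;())
  • {4,8}:  v_{4} + v_{8} = v_{5}  →  sig = (2;(1))
  • {0,3}:  v_{0} + v_{3} = v_{2} + v_{4}  →  sig = (2;(1,1))
  • {0,8}:  v_{0} + v_{8} = v_{1} + v_{6}  →  sig = (2;(1,1))
  • {3,7}:  v_{3} + v_{7} = v_{4} + v_{5}  →  sig = (2;(1,1))
  • {3,8}:  v_{3} + v_{8} = v_{2} + 2·v_{5}  →  sig = (2;(1,2))
  • {1,4,6}:  v_{1} + v_{4} + v_{6} = 0  →  sig = (3;())
  • {1,5,6}:  v_{1} + v_{5} + v_{6} = v_{8}  →  sig = (3;(1))
  • {2,4,5}:  v_{2} + v_{4} + v_{5} = v_{3}  →  sig = (3;(1))
  • {1,3,6}:  v_{1} + v_{3} + v_{6} = v_{2} + v_{5}  →  sig = (3;(1,1))

Signatures (|P|; sorted positive RHS coefficients), sorted:
    (2;())
    (2;())
    (2;(1))
    (2;(1,1))
    (2;(1,1))
    (2;(1,1))
    (2;(1,2))
    (3;())
    (3;(1))
    (3;(1))
    (3;(1,1))


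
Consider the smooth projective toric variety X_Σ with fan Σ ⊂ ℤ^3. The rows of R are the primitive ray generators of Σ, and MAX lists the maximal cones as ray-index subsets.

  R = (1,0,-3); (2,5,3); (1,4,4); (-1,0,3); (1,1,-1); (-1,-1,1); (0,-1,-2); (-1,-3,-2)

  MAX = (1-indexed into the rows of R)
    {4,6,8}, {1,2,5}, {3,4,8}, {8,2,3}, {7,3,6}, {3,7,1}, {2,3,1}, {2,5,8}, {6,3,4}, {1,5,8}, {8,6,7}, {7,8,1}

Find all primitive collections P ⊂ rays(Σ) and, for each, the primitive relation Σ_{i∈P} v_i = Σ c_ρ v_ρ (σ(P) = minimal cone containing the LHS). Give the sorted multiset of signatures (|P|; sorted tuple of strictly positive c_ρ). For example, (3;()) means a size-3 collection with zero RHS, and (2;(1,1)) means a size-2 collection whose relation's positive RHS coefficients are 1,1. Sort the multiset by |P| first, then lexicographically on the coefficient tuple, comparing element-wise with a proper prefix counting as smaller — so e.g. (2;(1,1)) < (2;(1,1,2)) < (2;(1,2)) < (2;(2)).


The 14 primitive collections of Σ (r=8, n=3):

  {1,4}:  v_{1} + v_{4} = 0  ⇒ sig = (2;())
  {5,6}:  v_{5} + v_{6} = 0  ⇒ sig = (2;())
  {1,6}:  v_{1} + v_{6} = v_{7}  ⇒ sig = (2;(1))
  {2,6}:  v_{2} + v_{6} = v_{3}  ⇒ sig = (2;(1))
  {3,5}:  v_{3} + v_{5} = v_{2}  ⇒ sig = (2;(1))
  {4,7}:  v_{4} + v_{7} = v_{6}  ⇒ sig = (2;(1))
  {5,7}:  v_{5} + v_{7} = v_{1}  ⇒ sig = (2;(1))
  {2,7}:  v_{2} + v_{7} = v_{1} + v_{3}  ⇒ sig = (2;(1,1))
  {4,5}:  v_{4} + v_{5} = v_{3} + v_{8}  ⇒ sig = (2;(1,1))
  {2,4}:  v_{2} + v_{4} = 2·v_{3} + v_{8}  ⇒ sig = (2;(1,2))
  {3,7,8}:  v_{3} + v_{7} + v_{8} = 0  ⇒ sig = (3;())
  {1,3,8}:  v_{1} + v_{3} + v_{8} = v_{5}  ⇒ sig = (3;(1))
  {3,6,8}:  v_{3} + v_{6} + v_{8} = v_{4}  ⇒ sig = (3;(1))
  {1,2,8}:  v_{1} + v_{2} + v_{8} = 2·v_{5}  ⇒ sig = (3;(2))

Signatures (|P|; sorted positive RHS coefficients), sorted:
    |P|=2: 10 collections, coeffs (), (), (1), (1), (1), (1), (1), (1,1), (1,1), (1,2)
    |P|=3: 4 collections, coeffs (), (1), (1), (2)


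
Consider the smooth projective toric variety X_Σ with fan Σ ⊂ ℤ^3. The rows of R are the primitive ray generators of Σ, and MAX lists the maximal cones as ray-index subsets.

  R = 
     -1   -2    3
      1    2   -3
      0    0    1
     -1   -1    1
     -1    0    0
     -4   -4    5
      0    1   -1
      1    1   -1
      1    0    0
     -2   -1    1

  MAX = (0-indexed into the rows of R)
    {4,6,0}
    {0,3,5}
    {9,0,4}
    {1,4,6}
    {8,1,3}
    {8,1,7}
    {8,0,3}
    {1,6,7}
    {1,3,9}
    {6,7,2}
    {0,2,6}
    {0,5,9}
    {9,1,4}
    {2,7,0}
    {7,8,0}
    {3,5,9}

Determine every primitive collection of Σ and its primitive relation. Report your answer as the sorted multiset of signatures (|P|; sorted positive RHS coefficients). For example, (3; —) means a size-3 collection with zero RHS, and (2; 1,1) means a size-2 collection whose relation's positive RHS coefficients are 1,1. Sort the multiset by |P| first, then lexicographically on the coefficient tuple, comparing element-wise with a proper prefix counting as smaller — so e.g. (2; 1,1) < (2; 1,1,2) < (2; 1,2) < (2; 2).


The 23 primitive collections of Σ (r=10, n=3):

  {0,1}:  v_{0} + v_{1} = 0  so sig = (2; —)
  {3,7}:  v_{3} + v_{7} = 0  so sig = (2; —)
  {4,8}:  v_{4} + v_{8} = 0  so sig = (2; —)
  {3,4}:  v_{3} + v_{4} = v_{9}  so sig = (2; 1)
  {3,6}:  v_{3} + v_{6} = v_{4}  so sig = (2; 1)
  {4,7}:  v_{4} + v_{7} = v_{6}  so sig = (2; 1)
  {6,8}:  v_{6} + v_{8} = v_{7}  so sig = (2; 1)
  {7,9}:  v_{7} + v_{9} = v_{4}  so sig = (2; 1)
  {8,9}:  v_{8} + v_{9} = v_{3}  so sig = (2; 1)
  {1,2}:  v_{1} + v_{2} = v_{6} + v_{7}  so sig = (2; 1,1)
  {1,5}:  v_{1} + v_{5} = v_{3} + v_{9}  so sig = (2; 1,1)
  {2,3}:  v_{2} + v_{3} = v_{0} + v_{6}  so sig = (2; 1,1)
  {5,7}:  v_{5} + v_{7} = v_{0} + v_{9}  so sig = (2; 1,1)
  {2,9}:  v_{2} + v_{9} = v_{0} + v_{4} + v_{6}  so sig = (2; 1,1,1)
  {5,6}:  v_{5} + v_{6} = v_{0} + v_{4} + v_{9}  so sig = (2; 1,1,1)
  {2,4}:  v_{2} + v_{4} = v_{0} + 2·v_{6}  so sig = (2; 1,2)
  {2,8}:  v_{2} + v_{8} = v_{0} + 2·v_{7}  so sig = (2; 1,2)
  {4,5}:  v_{4} + v_{5} = v_{0} + 2·v_{9}  so sig = (2; 1,2)
  {5,8}:  v_{5} + v_{8} = v_{0} + 2·v_{3}  so sig = (2; 1,2)
  {6,9}:  v_{6} + v_{9} = 2·v_{4}  so sig = (2; 2)
  {2,5}:  v_{2} + v_{5} = 2·v_{0} + 2·v_{4}  so sig = (2; 2,2)
  {0,3,9}:  v_{0} + v_{3} + v_{9} = v_{5}  so sig = (3; 1)
  {0,6,7}:  v_{0} + v_{6} + v_{7} = v_{2}  so sig = (3; 1)

Signatures (|P|; sorted positive RHS coefficients), sorted:
[(2; —), (2; —), (2; —), (2; 1), (2; 1), (2; 1), (2; 1), (2; 1), (2; 1), (2; 1,1), (2; 1,1), (2; 1,1), (2; 1,1), (2; 1,1,1), (2; 1,1,1), (2; 1,2), (2; 1,2), (2; 1,2), (2; 1,2), (2; 2), (2; 2,2), (3; 1), (3; 1)]
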